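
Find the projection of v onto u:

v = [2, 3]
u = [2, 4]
proj_u(v) = [8/5, 16/5]

v·u = (2)(2) + (3)(4) = 16
u·u = (2)² + (4)² = 20
proj_u(v) = (v·u / u·u) × u = (16/20) × u = (4/5) × u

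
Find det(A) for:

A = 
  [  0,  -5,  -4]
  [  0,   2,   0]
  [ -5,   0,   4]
Cofactor expansion along row 1:
det(A) = (0)·((2)(4) - (0)(0)) - (-5)·((0)(4) - (0)(-5)) + (-4)·((0)(0) - (2)(-5))
  = (0)(8) - (-5)(0) + (-4)(10)
  = -40

det(A) = -40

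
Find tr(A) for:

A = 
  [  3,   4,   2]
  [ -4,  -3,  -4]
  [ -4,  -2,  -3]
-3

tr(A) = 3 + -3 + -3 = -3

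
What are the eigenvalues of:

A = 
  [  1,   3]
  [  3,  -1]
tr(A) = 0, det(A) = -10
Characteristic polynomial: λ² - tr(A)λ + det(A) = λ² - 10
λ² - 10 = 0  ⇒  λ = (0 ± √((0)² - 4·(-10)))/2 = (0 ± √(40))/2
  = √10,  -√10

λ = √10, -√10  (≈ 3.162, -3.162)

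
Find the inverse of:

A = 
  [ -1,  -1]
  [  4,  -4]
det(A) = (-1)(-4) - (-1)(4) = 8
For a 2×2 matrix, A⁻¹ = (1/det(A)) · [[d, -b], [-c, a]]
    = (1/8) · [[-4, 1], [-4, -1]]

A⁻¹ = 
  [-1/2,  1/8]
  [-1/2, -1/8]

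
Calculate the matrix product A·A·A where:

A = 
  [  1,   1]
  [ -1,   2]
A^3 = 
  [ -3,   6]
  [ -6,   3]

A² = A·A:
A²[1,1] = (1)(1) + (1)(-1) = 0
A²[1,2] = (1)(1) + (1)(2) = 3
A²[2,1] = (-1)(1) + (2)(-1) = -3
A²[2,2] = (-1)(1) + (2)(2) = 3
A² = 
  [  0,   3]
  [ -3,   3]

A^3 = A^2·A:
A^3[1,1] = (0)(1) + (3)(-1) = -3
A^3[1,2] = (0)(1) + (3)(2) = 6
A^3[2,1] = (-3)(1) + (3)(-1) = -6
A^3[2,2] = (-3)(1) + (3)(2) = 3
A^3 = 
  [ -3,   6]
  [ -6,   3]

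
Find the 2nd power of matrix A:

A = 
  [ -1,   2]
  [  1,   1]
A² = A·A:
A²[1,1] = (-1)(-1) + (2)(1) = 3
A²[1,2] = (-1)(2) + (2)(1) = 0
A²[2,1] = (1)(-1) + (1)(1) = 0
A²[2,2] = (1)(2) + (1)(1) = 3
A² = 
  [  3,   0]
  [  0,   3]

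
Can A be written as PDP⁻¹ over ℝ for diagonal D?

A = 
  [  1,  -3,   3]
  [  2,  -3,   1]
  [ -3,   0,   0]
No

Characteristic polynomial: det(λI - A) = λ³ + 2λ² + 12λ + 18
By the rational root theorem any rational root is an integer dividing 18; none of those is a root, so p(λ) has no rational roots and hence (being an irreducible cubic) no repeated roots.
Discriminant of the cubic: Δ = -7884
Δ < 0 ⇒ one real eigenvalue and a complex-conjugate pair: λ ≈ -0.2066 + 3.362i, -0.2066 - 3.362i, -1.587
Has complex eigenvalues (not diagonalizable over ℝ).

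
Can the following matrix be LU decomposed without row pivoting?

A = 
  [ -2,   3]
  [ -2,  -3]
Yes.
A[1,1] = -2 ≠ 0, so Gaussian elimination proceeds without a row swap: multiplier ℓ₂₁ = (-2)/(-2) = 1, and U[2,2] = -3 - (1)(3) = -6.
L = 
  [  1,   0]
  [  1,   1]
U = 
  [ -2,   3]
  [  0,  -6]
Check row 2 of LU: [(1)(-2), (1)(3) + (-6)] = [-2, -3] = row 2 of A ✓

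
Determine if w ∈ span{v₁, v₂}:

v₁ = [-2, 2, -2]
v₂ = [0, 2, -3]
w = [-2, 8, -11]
Yes

Form the augmented matrix and row-reduce:
[v₁|v₂|w] = 
  [ -2,   0,  -2]
  [  2,   2,   8]
  [ -2,  -3, -11]
R2 → R2 + (1)·R1
R3 → R3 - (1)·R1
R3 → R3 + (3/2)·R2
REF = 
  [ -2,   0,  -2]
  [  0,   2,   6]
  [  0,   0,   0]

No row of the form [0 0 | nonzero], so the system is consistent. Back-substitution gives c₁ = 1, c₂ = 3: w = (1)·v₁ + (3)·v₂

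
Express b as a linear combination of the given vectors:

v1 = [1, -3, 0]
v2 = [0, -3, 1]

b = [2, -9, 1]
c1 = 2, c2 = 1

b = 2·v1 + 1·v2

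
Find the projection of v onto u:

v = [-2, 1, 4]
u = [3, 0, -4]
v·u = (-2)(3) + (1)(0) + (4)(-4) = -22
u·u = (3)² + (0)² + (-4)² = 25
proj_u(v) = (v·u / u·u) × u = (-22/25) × u

proj_u(v) = [-66/25, 0, 88/25]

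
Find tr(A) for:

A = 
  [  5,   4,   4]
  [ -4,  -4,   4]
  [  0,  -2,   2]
3

tr(A) = 5 + -4 + 2 = 3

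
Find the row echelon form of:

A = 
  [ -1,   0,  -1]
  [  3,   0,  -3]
Row operations:
R2 → R2 + (3)·R1

Resulting echelon form:
REF = 
  [ -1,   0,  -1]
  [  0,   0,  -6]

Rank = 2 (number of non-zero pivot rows).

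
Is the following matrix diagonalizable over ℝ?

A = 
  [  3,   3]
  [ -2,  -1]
No

tr(A) = 2, det(A) = 3
Characteristic polynomial: λ² - tr(A)λ + det(A) = λ² - 2λ + 3
λ² - 2λ + 3 = 0  ⇒  λ = (2 ± √((-2)² - 4·(3)))/2 = (2 ± √(-8))/2
  = 1 + i√2,  1 - i√2
Eigenvalues: 1 + i√2, 1 - i√2  (≈ 1 + 1.414i, 1 - 1.414i)
Has complex eigenvalues (not diagonalizable over ℝ).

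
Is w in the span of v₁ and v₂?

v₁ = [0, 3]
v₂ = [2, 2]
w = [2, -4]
Yes

Form the augmented matrix and row-reduce:
[v₁|v₂|w] = 
  [  0,   2,   2]
  [  3,   2,  -4]
Swap R1 ↔ R2
REF = 
  [  3,   2,  -4]
  [  0,   2,   2]

No row of the form [0 0 | nonzero], so the system is consistent. Back-substitution gives c₁ = -2, c₂ = 1: w = (-2)·v₁ + (1)·v₂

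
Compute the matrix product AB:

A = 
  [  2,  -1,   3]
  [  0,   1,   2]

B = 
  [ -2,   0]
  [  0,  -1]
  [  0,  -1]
A is 2×3 and B is 3×2, so AB is 2×2. Each entry is (row of A)·(column of B):
AB[1,1] = (2)(-2) + (-1)(0) + (3)(0) = -4
AB[1,2] = (2)(0) + (-1)(-1) + (3)(-1) = -2
AB[2,1] = (0)(-2) + (1)(0) + (2)(0) = 0
AB[2,2] = (0)(0) + (1)(-1) + (2)(-1) = -3

AB = 
  [ -4,  -2]
  [  0,  -3]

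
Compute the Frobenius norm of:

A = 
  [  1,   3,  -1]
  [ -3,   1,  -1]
||A||_F = 4.69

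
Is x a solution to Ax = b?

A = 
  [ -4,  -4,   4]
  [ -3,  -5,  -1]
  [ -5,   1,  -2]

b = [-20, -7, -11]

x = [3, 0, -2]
Yes

Ax = [-20, -7, -11] = b ✓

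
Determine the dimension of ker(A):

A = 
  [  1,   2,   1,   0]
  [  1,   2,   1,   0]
nullity(A) = 3

Row reduce:
R2 → R2 - (1)·R1
REF = 
  [  1,   2,   1,   0]
  [  0,   0,   0,   0]
Pivot columns: 1 → 1 pivot.
rank(A) = 1, so nullity(A) = 4 - 1 = 3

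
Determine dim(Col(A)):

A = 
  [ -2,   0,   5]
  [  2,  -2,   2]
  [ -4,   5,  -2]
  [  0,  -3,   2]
Row reduce:
R2 → R2 + (1)·R1
R3 → R3 - (2)·R1
R3 → R3 + (5/2)·R2
R4 → R4 - (3/2)·R2
R4 → R4 + (17/11)·R3
REF = 
  [  -2,    0,    5]
  [   0,   -2,    7]
  [   0,    0, 11/2]
  [   0,    0,    0]
Pivot columns: 1, 2, 3 → 3 pivots.
dim(Col(A)) = number of pivot columns = 3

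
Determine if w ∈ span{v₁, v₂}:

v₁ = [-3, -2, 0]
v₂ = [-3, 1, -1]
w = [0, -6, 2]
Yes

Form the augmented matrix and row-reduce:
[v₁|v₂|w] = 
  [ -3,  -3,   0]
  [ -2,   1,  -6]
  [  0,  -1,   2]
R2 → R2 - (2/3)·R1
R3 → R3 + (1/3)·R2
REF = 
  [ -3,  -3,   0]
  [  0,   3,  -6]
  [  0,   0,   0]

No row of the form [0 0 | nonzero], so the system is consistent. Back-substitution gives c₁ = 2, c₂ = -2: w = (2)·v₁ + (-2)·v₂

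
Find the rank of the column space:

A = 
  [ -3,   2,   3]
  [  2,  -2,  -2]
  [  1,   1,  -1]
Row reduce:
R2 → R2 + (2/3)·R1
R3 → R3 + (1/3)·R1
R3 → R3 + (5/2)·R2
REF = 
  [  -3,    2,    3]
  [   0, -2/3,    0]
  [   0,    0,    0]
Pivot columns: 1, 2 → 2 pivots.
dim(Col(A)) = number of pivot columns = 2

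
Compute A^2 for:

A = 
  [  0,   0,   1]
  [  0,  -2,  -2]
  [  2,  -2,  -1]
A² = A·A:
A²[1,1] = (0)(0) + (0)(0) + (1)(2) = 2
A²[1,2] = (0)(0) + (0)(-2) + (1)(-2) = -2
A²[1,3] = (0)(1) + (0)(-2) + (1)(-1) = -1
A²[2,1] = (0)(0) + (-2)(0) + (-2)(2) = -4
A²[2,2] = (0)(0) + (-2)(-2) + (-2)(-2) = 8
A²[2,3] = (0)(1) + (-2)(-2) + (-2)(-1) = 6
A²[3,1] = (2)(0) + (-2)(0) + (-1)(2) = -2
A²[3,2] = (2)(0) + (-2)(-2) + (-1)(-2) = 6
A²[3,3] = (2)(1) + (-2)(-2) + (-1)(-1) = 7
A² = 
  [  2,  -2,  -1]
  [ -4,   8,   6]
  [ -2,   6,   7]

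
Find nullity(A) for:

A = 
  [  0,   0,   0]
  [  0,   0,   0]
nullity(A) = 3

Row reduce:
(no row operations needed)
REF = 
  [  0,   0,   0]
  [  0,   0,   0]
Pivot columns: none → 0 pivots.
rank(A) = 0, so nullity(A) = 3 - 0 = 3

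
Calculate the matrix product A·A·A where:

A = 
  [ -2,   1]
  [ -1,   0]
A^3 = 
  [ -4,   3]
  [ -3,   2]

A² = A·A:
A²[1,1] = (-2)(-2) + (1)(-1) = 3
A²[1,2] = (-2)(1) + (1)(0) = -2
A²[2,1] = (-1)(-2) + (0)(-1) = 2
A²[2,2] = (-1)(1) + (0)(0) = -1
A² = 
  [  3,  -2]
  [  2,  -1]

A^3 = A^2·A:
A^3[1,1] = (3)(-2) + (-2)(-1) = -4
A^3[1,2] = (3)(1) + (-2)(0) = 3
A^3[2,1] = (2)(-2) + (-1)(-1) = -3
A^3[2,2] = (2)(1) + (-1)(0) = 2
A^3 = 
  [ -4,   3]
  [ -3,   2]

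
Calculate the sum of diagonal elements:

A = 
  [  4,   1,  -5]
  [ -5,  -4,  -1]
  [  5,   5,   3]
3

tr(A) = 4 + -4 + 3 = 3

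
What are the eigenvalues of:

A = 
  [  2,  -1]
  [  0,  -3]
λ = 2, -3

tr(A) = -1, det(A) = -6
Characteristic polynomial: λ² - tr(A)λ + det(A) = λ² + λ - 6
λ² + λ - 6 = (λ + 3)(λ - 2)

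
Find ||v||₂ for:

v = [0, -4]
4

||v||₂ = √((0)² + (-4)²) = √16 = 4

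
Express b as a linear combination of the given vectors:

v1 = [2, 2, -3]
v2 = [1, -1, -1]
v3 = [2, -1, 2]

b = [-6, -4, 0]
c1 = -2, c2 = 2, c3 = -2

b = -2·v1 + 2·v2 + -2·v3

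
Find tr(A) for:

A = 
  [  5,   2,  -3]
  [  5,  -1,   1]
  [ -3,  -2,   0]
4

tr(A) = 5 + -1 + 0 = 4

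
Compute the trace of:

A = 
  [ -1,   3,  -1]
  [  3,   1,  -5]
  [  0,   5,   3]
3

tr(A) = -1 + 1 + 3 = 3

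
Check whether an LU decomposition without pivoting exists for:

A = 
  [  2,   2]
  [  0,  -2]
Yes.
A[1,1] = 2 ≠ 0, so Gaussian elimination proceeds without a row swap: multiplier ℓ₂₁ = (0)/(2) = 0, and U[2,2] = -2 - (0)(2) = -2.
L = 
  [  1,   0]
  [  0,   1]
U = 
  [  2,   2]
  [  0,  -2]
Check row 2 of LU: [(0)(2), (0)(2) + (-2)] = [0, -2] = row 2 of A ✓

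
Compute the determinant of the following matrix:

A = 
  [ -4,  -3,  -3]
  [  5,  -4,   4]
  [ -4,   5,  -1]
Cofactor expansion along row 1:
det(A) = (-4)·((-4)(-1) - (4)(5)) - (-3)·((5)(-1) - (4)(-4)) + (-3)·((5)(5) - (-4)(-4))
  = (-4)(-16) - (-3)(11) + (-3)(9)
  = 70

det(A) = 70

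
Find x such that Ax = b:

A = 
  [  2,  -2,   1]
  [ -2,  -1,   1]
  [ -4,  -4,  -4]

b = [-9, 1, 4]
x = [-2, 2, -1]

Row reduce the augmented matrix [A|b]:
R2 → R2 + (1)·R1
R3 → R3 + (2)·R1
R3 → R3 - (8/3)·R2
REF = 
  [    2,    -2,     1,    -9]
  [    0,    -3,     2,    -8]
  [    0,     0, -22/3,  22/3]

Back-substitution:
x₃ = (22/3) / (-22/3) = -1
x₂ = (-8 - (2)(-1)) / (-3) = 2
x₁ = (-9 - (-2)(2) - (1)(-1)) / 2 = -2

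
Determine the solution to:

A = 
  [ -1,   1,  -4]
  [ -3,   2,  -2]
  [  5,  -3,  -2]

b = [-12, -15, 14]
Row reduce the augmented matrix [A|b]:
R2 → R2 - (3)·R1
R3 → R3 + (5)·R1
R3 → R3 + (2)·R2
REF = 
  [ -1,   1,  -4, -12]
  [  0,  -1,  10,  21]
  [  0,   0,  -2,  -4]

Back-substitution:
x₃ = (-4) / (-2) = 2
x₂ = (21 - (10)(2)) / (-1) = -1
x₁ = (-12 - (1)(-1) - (-4)(2)) / (-1) = 3

x = [3, -1, 2]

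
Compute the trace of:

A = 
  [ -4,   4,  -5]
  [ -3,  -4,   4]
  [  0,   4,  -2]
-10

tr(A) = -4 + -4 + -2 = -10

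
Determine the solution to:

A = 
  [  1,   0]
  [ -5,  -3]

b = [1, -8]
Row reduce the augmented matrix [A|b]:
R2 → R2 + (5)·R1
REF = 
  [  1,   0,   1]
  [  0,  -3,  -3]

Back-substitution:
x₂ = (-3) / (-3) = 1
x₁ = (1 - (0)(1)) / 1 = 1

x = [1, 1]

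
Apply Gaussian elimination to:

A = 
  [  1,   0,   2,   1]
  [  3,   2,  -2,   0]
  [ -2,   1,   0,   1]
Row operations:
R2 → R2 - (3)·R1
R3 → R3 + (2)·R1
R3 → R3 - (1/2)·R2

Resulting echelon form:
REF = 
  [  1,   0,   2,   1]
  [  0,   2,  -8,  -3]
  [  0,   0,   8, 9/2]

Rank = 3 (number of non-zero pivot rows).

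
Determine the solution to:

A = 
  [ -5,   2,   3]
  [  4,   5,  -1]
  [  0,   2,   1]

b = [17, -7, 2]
x = [-3, 1, 0]

Row reduce the augmented matrix [A|b]:
R2 → R2 + (4/5)·R1
R3 → R3 - (10/33)·R2
REF = 
  [   -5,     2,     3,    17]
  [    0,  33/5,   7/5,  33/5]
  [    0,     0, 19/33,     0]

Back-substitution:
x₃ = 0 / (19/33) = 0
x₂ = (33/5 - (7/5)(0)) / (33/5) = 1
x₁ = (17 - (2)(1) - (3)(0)) / (-5) = -3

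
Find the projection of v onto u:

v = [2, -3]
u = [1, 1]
proj_u(v) = [-1/2, -1/2]

v·u = (2)(1) + (-3)(1) = -1
u·u = (1)² + (1)² = 2
proj_u(v) = (v·u / u·u) × u = (-1/2) × u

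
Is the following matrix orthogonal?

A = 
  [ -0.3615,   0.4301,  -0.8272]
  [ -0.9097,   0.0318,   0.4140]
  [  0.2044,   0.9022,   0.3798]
Yes

AᵀA = 
  [  1,   0,   0]
  [  0,   1,   0]
  [  0,   0,   0.9999]
≈ I (equal to I up to the 4-dp rounding of the entries)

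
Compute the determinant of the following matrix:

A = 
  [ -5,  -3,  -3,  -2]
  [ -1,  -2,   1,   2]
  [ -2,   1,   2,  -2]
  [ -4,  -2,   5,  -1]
-90

Cofactor expansion along row 1: det(A) = a₁₁M₁₁ - a₁₂M₁₂ + a₁₃M₁₃ - a₁₄M₁₄

M₁₁ = det[[-2, 1, 2]; [1, 2, -2]; [-2, 5, -1]]
  = (-2)·((2)(-1) - (-2)(5)) - (1)·((1)(-1) - (-2)(-2)) + (2)·((1)(5) - (2)(-2))
  = (-2)(8) - (1)(-5) + (2)(9)
  = 7
M₁₂ = det[[-1, 1, 2]; [-2, 2, -2]; [-4, 5, -1]]
  = (-1)·((2)(-1) - (-2)(5)) - (1)·((-2)(-1) - (-2)(-4)) + (2)·((-2)(5) - (2)(-4))
  = (-1)(8) - (1)(-6) + (2)(-2)
  = -6
M₁₃ = det[[-1, -2, 2]; [-2, 1, -2]; [-4, -2, -1]]
  = (-1)·((1)(-1) - (-2)(-2)) - (-2)·((-2)(-1) - (-2)(-4)) + (2)·((-2)(-2) - (1)(-4))
  = (-1)(-5) - (-2)(-6) + (2)(8)
  = 9
M₁₄ = det[[-1, -2, 1]; [-2, 1, 2]; [-4, -2, 5]]
  = (-1)·((1)(5) - (2)(-2)) - (-2)·((-2)(5) - (2)(-4)) + (1)·((-2)(-2) - (1)(-4))
  = (-1)(9) - (-2)(-2) + (1)(8)
  = -5

det(A) = (-5)(7) - (-3)(-6) + (-3)(9) - (-2)(-5) = -90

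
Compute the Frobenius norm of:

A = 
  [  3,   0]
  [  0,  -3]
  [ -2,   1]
||A||_F = 4.796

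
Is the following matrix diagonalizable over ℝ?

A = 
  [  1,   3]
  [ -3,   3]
No

tr(A) = 4, det(A) = 12
Characteristic polynomial: λ² - tr(A)λ + det(A) = λ² - 4λ + 12
λ² - 4λ + 12 = 0  ⇒  λ = (4 ± √((-4)² - 4·(12)))/2 = (4 ± √(-32))/2
  = 2 + 2i√2,  2 - 2i√2
Eigenvalues: 2 + 2i√2, 2 - 2i√2  (≈ 2 + 2.828i, 2 - 2.828i)
Has complex eigenvalues (not diagonalizable over ℝ).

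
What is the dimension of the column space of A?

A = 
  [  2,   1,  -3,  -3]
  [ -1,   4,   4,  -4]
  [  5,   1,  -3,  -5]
dim(Col(A)) = 3

Row reduce:
R2 → R2 + (1/2)·R1
R3 → R3 - (5/2)·R1
R3 → R3 + (1/3)·R2
REF = 
  [    2,     1,    -3,    -3]
  [    0,   9/2,   5/2, -11/2]
  [    0,     0,  16/3,   2/3]
Pivot columns: 1, 2, 3 → 3 pivots.
dim(Col(A)) = number of pivot columns = 3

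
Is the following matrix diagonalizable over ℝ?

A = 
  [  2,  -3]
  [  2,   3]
No

tr(A) = 5, det(A) = 12
Characteristic polynomial: λ² - tr(A)λ + det(A) = λ² - 5λ + 12
λ² - 5λ + 12 = 0  ⇒  λ = (5 ± √((-5)² - 4·(12)))/2 = (5 ± √(-23))/2
  = (5 + i√23)/2,  (5 - i√23)/2
Eigenvalues: (5 + i√23)/2, (5 - i√23)/2  (≈ 2.5 + 2.398i, 2.5 - 2.398i)
Has complex eigenvalues (not diagonalizable over ℝ).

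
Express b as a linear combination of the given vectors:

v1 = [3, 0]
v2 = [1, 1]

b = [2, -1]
c1 = 1, c2 = -1

b = 1·v1 + -1·v2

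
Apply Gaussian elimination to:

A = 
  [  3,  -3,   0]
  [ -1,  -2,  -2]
Row operations:
R2 → R2 + (1/3)·R1

Resulting echelon form:
REF = 
  [  3,  -3,   0]
  [  0,  -3,  -2]

Rank = 2 (number of non-zero pivot rows).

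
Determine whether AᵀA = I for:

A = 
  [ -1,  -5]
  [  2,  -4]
No

AᵀA = 
  [  5,  -3]
  [ -3,  41]
≠ I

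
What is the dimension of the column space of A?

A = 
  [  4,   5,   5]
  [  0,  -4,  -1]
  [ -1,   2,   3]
dim(Col(A)) = 3

Row reduce:
R3 → R3 + (1/4)·R1
R3 → R3 + (13/16)·R2
REF = 
  [    4,     5,     5]
  [    0,    -4,    -1]
  [    0,     0, 55/16]
Pivot columns: 1, 2, 3 → 3 pivots.
dim(Col(A)) = number of pivot columns = 3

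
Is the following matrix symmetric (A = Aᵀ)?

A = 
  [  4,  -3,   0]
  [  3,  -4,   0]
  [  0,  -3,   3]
No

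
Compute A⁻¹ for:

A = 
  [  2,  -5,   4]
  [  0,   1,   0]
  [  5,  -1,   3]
det(A) = (2)·((1)(3) - (0)(-1)) - (-5)·((0)(3) - (0)(5)) + (4)·((0)(-1) - (1)(5))
  = (2)(3) - (-5)(0) + (4)(-5)
  = -14
det(A) = -14 ≠ 0, so A is invertible.

Cofactors Cᵢⱼ = (-1)ⁱ⁺ʲ·Mᵢⱼ:
C = 
  [  3,   0,  -5]
  [ 11, -14, -23]
  [ -4,   0,   2]

adj(A) = Cᵀ:
adj(A) = 
  [  3,  11,  -4]
  [  0, -14,   0]
  [ -5, -23,   2]

A⁻¹ = (-1/14) · adj(A):
A⁻¹ = 
  [ -3/14, -11/14,    2/7]
  [     0,      1,      0]
  [  5/14,  23/14,   -1/7]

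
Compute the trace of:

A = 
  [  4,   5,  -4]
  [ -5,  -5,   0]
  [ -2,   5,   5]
4

tr(A) = 4 + -5 + 5 = 4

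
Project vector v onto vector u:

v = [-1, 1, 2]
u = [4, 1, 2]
proj_u(v) = [4/21, 1/21, 2/21]

v·u = (-1)(4) + (1)(1) + (2)(2) = 1
u·u = (4)² + (1)² + (2)² = 21
proj_u(v) = (v·u / u·u) × u = (1/21) × u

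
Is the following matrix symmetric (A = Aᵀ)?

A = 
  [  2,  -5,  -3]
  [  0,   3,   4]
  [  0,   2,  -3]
No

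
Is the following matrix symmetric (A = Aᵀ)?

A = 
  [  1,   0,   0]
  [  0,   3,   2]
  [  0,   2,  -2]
Yes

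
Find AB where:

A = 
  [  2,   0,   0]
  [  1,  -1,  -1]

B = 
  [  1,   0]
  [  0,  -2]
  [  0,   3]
AB = 
  [  2,   0]
  [  1,  -1]

A is 2×3 and B is 3×2, so AB is 2×2. Each entry is (row of A)·(column of B):
AB[1,1] = (2)(1) + (0)(0) + (0)(0) = 2
AB[1,2] = (2)(0) + (0)(-2) + (0)(3) = 0
AB[2,1] = (1)(1) + (-1)(0) + (-1)(0) = 1
AB[2,2] = (1)(0) + (-1)(-2) + (-1)(3) = -1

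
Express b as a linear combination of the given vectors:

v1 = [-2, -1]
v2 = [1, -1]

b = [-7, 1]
c1 = 2, c2 = -3

b = 2·v1 + -3·v2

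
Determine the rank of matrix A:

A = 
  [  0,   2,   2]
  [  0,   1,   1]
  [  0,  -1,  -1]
Row reduce:
R2 → R2 - (1/2)·R1
R3 → R3 + (1/2)·R1
REF = 
  [  0,   2,   2]
  [  0,   0,   0]
  [  0,   0,   0]
Pivot columns: 2 → 1 pivot.

rank(A) = 1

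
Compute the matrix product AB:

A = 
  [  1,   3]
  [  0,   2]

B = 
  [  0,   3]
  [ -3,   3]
AB = 
  [ -9,  12]
  [ -6,   6]

A is 2×2 and B is 2×2, so AB is 2×2. Each entry is (row of A)·(column of B):
AB[1,1] = (1)(0) + (3)(-3) = -9
AB[1,2] = (1)(3) + (3)(3) = 12
AB[2,1] = (0)(0) + (2)(-3) = -6
AB[2,2] = (0)(3) + (2)(3) = 6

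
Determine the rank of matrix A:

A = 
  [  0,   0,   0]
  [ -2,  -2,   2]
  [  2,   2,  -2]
rank(A) = 1

Row reduce:
Swap R1 ↔ R2
R3 → R3 + (1)·R1
REF = 
  [ -2,  -2,   2]
  [  0,   0,   0]
  [  0,   0,   0]
Pivot columns: 1 → 1 pivot.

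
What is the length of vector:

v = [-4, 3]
5

||v||₂ = √((-4)² + (3)²) = √25 = 5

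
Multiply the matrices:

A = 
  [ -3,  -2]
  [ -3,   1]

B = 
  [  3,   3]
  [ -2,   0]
AB = 
  [ -5,  -9]
  [-11,  -9]

A is 2×2 and B is 2×2, so AB is 2×2. Each entry is (row of A)·(column of B):
AB[1,1] = (-3)(3) + (-2)(-2) = -5
AB[1,2] = (-3)(3) + (-2)(0) = -9
AB[2,1] = (-3)(3) + (1)(-2) = -11
AB[2,2] = (-3)(3) + (1)(0) = -9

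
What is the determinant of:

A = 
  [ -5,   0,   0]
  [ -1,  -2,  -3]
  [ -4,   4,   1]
-50

Cofactor expansion along row 1:
det(A) = (-5)·((-2)(1) - (-3)(4)) - (0)·((-1)(1) - (-3)(-4)) + (0)·((-1)(4) - (-2)(-4))
  = (-5)(10) - (0)(-13) + (0)(-12)
  = -50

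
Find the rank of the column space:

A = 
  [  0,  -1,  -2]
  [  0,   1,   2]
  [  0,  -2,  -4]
dim(Col(A)) = 1

Row reduce:
R2 → R2 + (1)·R1
R3 → R3 - (2)·R1
REF = 
  [  0,  -1,  -2]
  [  0,   0,   0]
  [  0,   0,   0]
Pivot columns: 2 → 1 pivot.
dim(Col(A)) = number of pivot columns = 1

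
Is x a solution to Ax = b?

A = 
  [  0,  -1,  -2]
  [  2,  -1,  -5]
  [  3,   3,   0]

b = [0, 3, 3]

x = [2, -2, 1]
No

Ax = [0, 1, 0] ≠ b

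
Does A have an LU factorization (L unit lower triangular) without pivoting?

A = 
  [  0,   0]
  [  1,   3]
No.
A[1,1] = 0 but A[2,1] = 1 ≠ 0. Any LU with L unit lower triangular has (LU)[1,1] = U[1,1] and (LU)[2,1] = L[2,1]·U[1,1]; matching A forces U[1,1] = 0, which then forces (LU)[2,1] = 0 ≠ 1. A row swap (pivoting) is required.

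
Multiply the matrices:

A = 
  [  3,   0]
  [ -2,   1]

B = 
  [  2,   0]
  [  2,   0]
A is 2×2 and B is 2×2, so AB is 2×2. Each entry is (row of A)·(column of B):
AB[1,1] = (3)(2) + (0)(2) = 6
AB[1,2] = (3)(0) + (0)(0) = 0
AB[2,1] = (-2)(2) + (1)(2) = -2
AB[2,2] = (-2)(0) + (1)(0) = 0

AB = 
  [  6,   0]
  [ -2,   0]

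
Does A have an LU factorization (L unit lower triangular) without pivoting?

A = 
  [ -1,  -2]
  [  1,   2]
Yes.
A[1,1] = -1 ≠ 0, so Gaussian elimination proceeds without a row swap: multiplier ℓ₂₁ = (1)/(-1) = -1, and U[2,2] = 2 - (-1)(-2) = 0.
L = 
  [  1,   0]
  [ -1,   1]
U = 
  [ -1,  -2]
  [  0,   0]
Check row 2 of LU: [(-1)(-1), (-1)(-2) + 0] = [1, 2] = row 2 of A ✓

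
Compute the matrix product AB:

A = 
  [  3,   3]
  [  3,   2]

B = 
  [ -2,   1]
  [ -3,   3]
AB = 
  [-15,  12]
  [-12,   9]

A is 2×2 and B is 2×2, so AB is 2×2. Each entry is (row of A)·(column of B):
AB[1,1] = (3)(-2) + (3)(-3) = -15
AB[1,2] = (3)(1) + (3)(3) = 12
AB[2,1] = (3)(-2) + (2)(-3) = -12
AB[2,2] = (3)(1) + (2)(3) = 9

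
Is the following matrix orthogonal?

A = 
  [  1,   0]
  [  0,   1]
Yes

AᵀA = 
  [  1,   0]
  [  0,   1]
= I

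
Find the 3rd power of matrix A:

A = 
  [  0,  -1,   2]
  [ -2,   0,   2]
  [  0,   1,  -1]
A^3 = 
  [ -4,  -6,  12]
  [ -8,  -6,  14]
  [  2,   5,  -9]

A² = A·A:
A²[1,1] = (0)(0) + (-1)(-2) + (2)(0) = 2
A²[1,2] = (0)(-1) + (-1)(0) + (2)(1) = 2
A²[1,3] = (0)(2) + (-1)(2) + (2)(-1) = -4
A²[2,1] = (-2)(0) + (0)(-2) + (2)(0) = 0
A²[2,2] = (-2)(-1) + (0)(0) + (2)(1) = 4
A²[2,3] = (-2)(2) + (0)(2) + (2)(-1) = -6
A²[3,1] = (0)(0) + (1)(-2) + (-1)(0) = -2
A²[3,2] = (0)(-1) + (1)(0) + (-1)(1) = -1
A²[3,3] = (0)(2) + (1)(2) + (-1)(-1) = 3
A² = 
  [  2,   2,  -4]
  [  0,   4,  -6]
  [ -2,  -1,   3]

A^3 = A^2·A:
A^3[1,1] = (2)(0) + (2)(-2) + (-4)(0) = -4
A^3[1,2] = (2)(-1) + (2)(0) + (-4)(1) = -6
A^3[1,3] = (2)(2) + (2)(2) + (-4)(-1) = 12
A^3[2,1] = (0)(0) + (4)(-2) + (-6)(0) = -8
A^3[2,2] = (0)(-1) + (4)(0) + (-6)(1) = -6
A^3[2,3] = (0)(2) + (4)(2) + (-6)(-1) = 14
A^3[3,1] = (-2)(0) + (-1)(-2) + (3)(0) = 2
A^3[3,2] = (-2)(-1) + (-1)(0) + (3)(1) = 5
A^3[3,3] = (-2)(2) + (-1)(2) + (3)(-1) = -9
A^3 = 
  [ -4,  -6,  12]
  [ -8,  -6,  14]
  [  2,   5,  -9]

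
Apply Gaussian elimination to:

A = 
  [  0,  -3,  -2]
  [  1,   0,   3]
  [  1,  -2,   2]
Row operations:
Swap R1 ↔ R2
R3 → R3 - (1)·R1
R3 → R3 - (2/3)·R2

Resulting echelon form:
REF = 
  [  1,   0,   3]
  [  0,  -3,  -2]
  [  0,   0, 1/3]

Rank = 3 (number of non-zero pivot rows).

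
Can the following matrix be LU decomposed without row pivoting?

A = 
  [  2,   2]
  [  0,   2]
Yes.
A[1,1] = 2 ≠ 0, so Gaussian elimination proceeds without a row swap: multiplier ℓ₂₁ = (0)/(2) = 0, and U[2,2] = 2 - (0)(2) = 2.
L = 
  [  1,   0]
  [  0,   1]
U = 
  [  2,   2]
  [  0,   2]
Check row 2 of LU: [(0)(2), (0)(2) + 2] = [0, 2] = row 2 of A ✓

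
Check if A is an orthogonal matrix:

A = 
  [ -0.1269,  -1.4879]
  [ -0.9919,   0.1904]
No

AᵀA = 
  [  1,   0]
  [  0,   2.2501]
≠ I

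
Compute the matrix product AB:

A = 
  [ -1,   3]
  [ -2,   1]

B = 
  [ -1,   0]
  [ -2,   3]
AB = 
  [ -5,   9]
  [  0,   3]

A is 2×2 and B is 2×2, so AB is 2×2. Each entry is (row of A)·(column of B):
AB[1,1] = (-1)(-1) + (3)(-2) = -5
AB[1,2] = (-1)(0) + (3)(3) = 9
AB[2,1] = (-2)(-1) + (1)(-2) = 0
AB[2,2] = (-2)(0) + (1)(3) = 3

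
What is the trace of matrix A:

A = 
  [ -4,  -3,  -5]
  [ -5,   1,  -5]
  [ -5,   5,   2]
-1

tr(A) = -4 + 1 + 2 = -1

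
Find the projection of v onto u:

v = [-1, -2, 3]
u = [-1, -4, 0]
proj_u(v) = [-9/17, -36/17, 0]

v·u = (-1)(-1) + (-2)(-4) + (3)(0) = 9
u·u = (-1)² + (-4)² + (0)² = 17
proj_u(v) = (v·u / u·u) × u = (9/17) × u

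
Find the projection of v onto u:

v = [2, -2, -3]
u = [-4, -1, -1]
v·u = (2)(-4) + (-2)(-1) + (-3)(-1) = -3
u·u = (-4)² + (-1)² + (-1)² = 18
proj_u(v) = (v·u / u·u) × u = (-3/18) × u = (-1/6) × u

proj_u(v) = [2/3, 1/6, 1/6]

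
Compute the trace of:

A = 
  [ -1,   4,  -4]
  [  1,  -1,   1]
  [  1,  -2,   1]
-1

tr(A) = -1 + -1 + 1 = -1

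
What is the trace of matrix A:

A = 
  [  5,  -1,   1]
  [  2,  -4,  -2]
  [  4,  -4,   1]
2

tr(A) = 5 + -4 + 1 = 2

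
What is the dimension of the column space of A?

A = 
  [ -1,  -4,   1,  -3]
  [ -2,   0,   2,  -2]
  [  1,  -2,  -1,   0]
dim(Col(A)) = 2

Row reduce:
R2 → R2 - (2)·R1
R3 → R3 + (1)·R1
R3 → R3 + (3/4)·R2
REF = 
  [ -1,  -4,   1,  -3]
  [  0,   8,   0,   4]
  [  0,   0,   0,   0]
Pivot columns: 1, 2 → 2 pivots.
dim(Col(A)) = number of pivot columns = 2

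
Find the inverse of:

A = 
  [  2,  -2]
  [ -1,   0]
det(A) = (2)(0) - (-2)(-1) = -2
For a 2×2 matrix, A⁻¹ = (1/det(A)) · [[d, -b], [-c, a]]
    = (-1/2) · [[0, 2], [1, 2]]

A⁻¹ = 
  [   0,   -1]
  [-1/2,   -1]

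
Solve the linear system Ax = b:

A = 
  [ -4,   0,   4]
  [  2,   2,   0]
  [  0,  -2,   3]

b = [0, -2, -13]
Row reduce the augmented matrix [A|b]:
R2 → R2 + (1/2)·R1
R3 → R3 + (1)·R2
REF = 
  [ -4,   0,   4,   0]
  [  0,   2,   2,  -2]
  [  0,   0,   5, -15]

Back-substitution:
x₃ = (-15) / 5 = -3
x₂ = (-2 - (2)(-3)) / 2 = 2
x₁ = (0 - (0)(2) - (4)(-3)) / (-4) = -3

x = [-3, 2, -3]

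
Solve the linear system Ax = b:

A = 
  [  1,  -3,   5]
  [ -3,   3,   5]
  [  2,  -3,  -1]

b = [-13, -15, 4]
x = [-1, -1, -3]

Row reduce the augmented matrix [A|b]:
R2 → R2 + (3)·R1
R3 → R3 - (2)·R1
R3 → R3 + (1/2)·R2
REF = 
  [  1,  -3,   5, -13]
  [  0,  -6,  20, -54]
  [  0,   0,  -1,   3]

Back-substitution:
x₃ = 3 / (-1) = -3
x₂ = (-54 - (20)(-3)) / (-6) = -1
x₁ = (-13 - (-3)(-1) - (5)(-3)) / 1 = -1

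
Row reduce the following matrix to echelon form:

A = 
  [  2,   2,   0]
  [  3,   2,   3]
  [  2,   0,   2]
Row operations:
R2 → R2 - (3/2)·R1
R3 → R3 - (1)·R1
R3 → R3 - (2)·R2

Resulting echelon form:
REF = 
  [  2,   2,   0]
  [  0,  -1,   3]
  [  0,   0,  -4]

Rank = 3 (number of non-zero pivot rows).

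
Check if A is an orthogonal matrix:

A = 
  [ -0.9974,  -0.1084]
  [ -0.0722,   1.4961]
No

AᵀA = 
  [  1,   0.0001]
  [  0.0001,   2.2501]
≠ I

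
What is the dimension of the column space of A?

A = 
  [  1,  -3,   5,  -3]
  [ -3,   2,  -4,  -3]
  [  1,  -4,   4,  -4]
dim(Col(A)) = 3

Row reduce:
R2 → R2 + (3)·R1
R3 → R3 - (1)·R1
R3 → R3 - (1/7)·R2
REF = 
  [    1,    -3,     5,    -3]
  [    0,    -7,    11,   -12]
  [    0,     0, -18/7,   5/7]
Pivot columns: 1, 2, 3 → 3 pivots.
dim(Col(A)) = number of pivot columns = 3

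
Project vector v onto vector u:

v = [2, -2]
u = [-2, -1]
v·u = (2)(-2) + (-2)(-1) = -2
u·u = (-2)² + (-1)² = 5
proj_u(v) = (v·u / u·u) × u = (-2/5) × u

proj_u(v) = [4/5, 2/5]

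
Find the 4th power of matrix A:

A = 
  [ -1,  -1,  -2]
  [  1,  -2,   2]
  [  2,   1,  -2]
A² = A·A:
A²[1,1] = (-1)(-1) + (-1)(1) + (-2)(2) = -4
A²[1,2] = (-1)(-1) + (-1)(-2) + (-2)(1) = 1
A²[1,3] = (-1)(-2) + (-1)(2) + (-2)(-2) = 4
A²[2,1] = (1)(-1) + (-2)(1) + (2)(2) = 1
A²[2,2] = (1)(-1) + (-2)(-2) + (2)(1) = 5
A²[2,3] = (1)(-2) + (-2)(2) + (2)(-2) = -10
A²[3,1] = (2)(-1) + (1)(1) + (-2)(2) = -5
A²[3,2] = (2)(-1) + (1)(-2) + (-2)(1) = -6
A²[3,3] = (2)(-2) + (1)(2) + (-2)(-2) = 2
A² = 
  [ -4,   1,   4]
  [  1,   5, -10]
  [ -5,  -6,   2]

A^3 = A^2·A:
A^3[1,1] = (-4)(-1) + (1)(1) + (4)(2) = 13
A^3[1,2] = (-4)(-1) + (1)(-2) + (4)(1) = 6
A^3[1,3] = (-4)(-2) + (1)(2) + (4)(-2) = 2
A^3[2,1] = (1)(-1) + (5)(1) + (-10)(2) = -16
A^3[2,2] = (1)(-1) + (5)(-2) + (-10)(1) = -21
A^3[2,3] = (1)(-2) + (5)(2) + (-10)(-2) = 28
A^3[3,1] = (-5)(-1) + (-6)(1) + (2)(2) = 3
A^3[3,2] = (-5)(-1) + (-6)(-2) + (2)(1) = 19
A^3[3,3] = (-5)(-2) + (-6)(2) + (2)(-2) = -6
A^3 = 
  [ 13,   6,   2]
  [-16, -21,  28]
  [  3,  19,  -6]

A^4 = A^3·A:
A^4[1,1] = (13)(-1) + (6)(1) + (2)(2) = -3
A^4[1,2] = (13)(-1) + (6)(-2) + (2)(1) = -23
A^4[1,3] = (13)(-2) + (6)(2) + (2)(-2) = -18
A^4[2,1] = (-16)(-1) + (-21)(1) + (28)(2) = 51
A^4[2,2] = (-16)(-1) + (-21)(-2) + (28)(1) = 86
A^4[2,3] = (-16)(-2) + (-21)(2) + (28)(-2) = -66
A^4[3,1] = (3)(-1) + (19)(1) + (-6)(2) = 4
A^4[3,2] = (3)(-1) + (19)(-2) + (-6)(1) = -47
A^4[3,3] = (3)(-2) + (19)(2) + (-6)(-2) = 44
A^4 = 
  [ -3, -23, -18]
  [ 51,  86, -66]
  [  4, -47,  44]

Therefore
A^4 = 
  [ -3, -23, -18]
  [ 51,  86, -66]
  [  4, -47,  44]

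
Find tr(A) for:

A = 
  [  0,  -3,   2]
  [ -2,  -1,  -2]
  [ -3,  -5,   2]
1

tr(A) = 0 + -1 + 2 = 1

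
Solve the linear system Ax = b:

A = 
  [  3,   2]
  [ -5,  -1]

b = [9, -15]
x = [3, 0]

Row reduce the augmented matrix [A|b]:
R2 → R2 + (5/3)·R1
REF = 
  [  3,   2,   9]
  [  0, 7/3,   0]

Back-substitution:
x₂ = 0 / (7/3) = 0
x₁ = (9 - (2)(0)) / 3 = 3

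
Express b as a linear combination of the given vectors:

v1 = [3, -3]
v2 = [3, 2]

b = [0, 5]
c1 = -1, c2 = 1

b = -1·v1 + 1·v2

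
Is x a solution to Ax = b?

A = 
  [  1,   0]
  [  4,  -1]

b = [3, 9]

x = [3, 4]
No

Ax = [3, 8] ≠ b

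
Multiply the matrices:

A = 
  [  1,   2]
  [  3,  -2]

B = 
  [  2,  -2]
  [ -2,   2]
A is 2×2 and B is 2×2, so AB is 2×2. Each entry is (row of A)·(column of B):
AB[1,1] = (1)(2) + (2)(-2) = -2
AB[1,2] = (1)(-2) + (2)(2) = 2
AB[2,1] = (3)(2) + (-2)(-2) = 10
AB[2,2] = (3)(-2) + (-2)(2) = -10

AB = 
  [ -2,   2]
  [ 10, -10]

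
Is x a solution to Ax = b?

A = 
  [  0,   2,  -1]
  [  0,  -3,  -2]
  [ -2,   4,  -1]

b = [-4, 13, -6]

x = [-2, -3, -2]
Yes

Ax = [-4, 13, -6] = b ✓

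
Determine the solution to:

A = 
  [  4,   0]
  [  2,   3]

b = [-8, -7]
Row reduce the augmented matrix [A|b]:
R2 → R2 - (1/2)·R1
REF = 
  [  4,   0,  -8]
  [  0,   3,  -3]

Back-substitution:
x₂ = (-3) / 3 = -1
x₁ = (-8 - (0)(-1)) / 4 = -2

x = [-2, -1]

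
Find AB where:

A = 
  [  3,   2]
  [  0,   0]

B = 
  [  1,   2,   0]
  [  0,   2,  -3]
AB = 
  [  3,  10,  -6]
  [  0,   0,   0]

A is 2×2 and B is 2×3, so AB is 2×3. Each entry is (row of A)·(column of B):
AB[1,1] = (3)(1) + (2)(0) = 3
AB[1,2] = (3)(2) + (2)(2) = 10
AB[1,3] = (3)(0) + (2)(-3) = -6
AB[2,1] = (0)(1) + (0)(0) = 0
AB[2,2] = (0)(2) + (0)(2) = 0
AB[2,3] = (0)(0) + (0)(-3) = 0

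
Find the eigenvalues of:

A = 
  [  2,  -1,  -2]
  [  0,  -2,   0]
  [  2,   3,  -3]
Characteristic polynomial: det(λI - A) = λ³ + 3λ² - 4
Testing integer divisors of the constant term: p(1) = 0, so (λ - 1) is a factor:
p(λ) = (λ - 1)(λ² + 4λ + 4)
λ² + 4λ + 4 = (λ + 2)²

λ = 1, -2, -2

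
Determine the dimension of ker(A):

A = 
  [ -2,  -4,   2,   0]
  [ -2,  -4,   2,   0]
nullity(A) = 3

Row reduce:
R2 → R2 - (1)·R1
REF = 
  [ -2,  -4,   2,   0]
  [  0,   0,   0,   0]
Pivot columns: 1 → 1 pivot.
rank(A) = 1, so nullity(A) = 4 - 1 = 3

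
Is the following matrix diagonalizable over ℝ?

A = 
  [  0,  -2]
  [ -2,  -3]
Yes

tr(A) = -3, det(A) = -4
Characteristic polynomial: λ² - tr(A)λ + det(A) = λ² + 3λ - 4
λ² + 3λ - 4 = (λ + 4)(λ - 1)
Eigenvalues: 1, -4
λ=-4: alg. mult. = 1, geom. mult. = 2 - rank(A - (-4)I) = 2 - 1 = 1
λ=1: alg. mult. = 1, geom. mult. = 2 - rank(A - (1)I) = 2 - 1 = 1
Sum of geometric multiplicities equals n, so A has n independent eigenvectors.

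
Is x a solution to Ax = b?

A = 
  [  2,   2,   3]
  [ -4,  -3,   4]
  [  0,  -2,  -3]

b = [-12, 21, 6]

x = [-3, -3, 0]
Yes

Ax = [-12, 21, 6] = b ✓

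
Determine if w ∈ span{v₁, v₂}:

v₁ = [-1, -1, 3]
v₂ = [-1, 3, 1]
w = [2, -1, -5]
No

Form the augmented matrix and row-reduce:
[v₁|v₂|w] = 
  [ -1,  -1,   2]
  [ -1,   3,  -1]
  [  3,   1,  -5]
R2 → R2 - (1)·R1
R3 → R3 + (3)·R1
R3 → R3 + (1/2)·R2
REF = 
  [  -1,   -1,    2]
  [   0,    4,   -3]
  [   0,    0, -1/2]

Row 3 reads [0 0 | -1/2], i.e. 0 = -1/2, so the system is inconsistent and w ∉ span{v₁, v₂}.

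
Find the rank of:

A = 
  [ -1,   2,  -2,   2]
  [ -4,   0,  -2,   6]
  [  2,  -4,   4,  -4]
Row reduce:
R2 → R2 - (4)·R1
R3 → R3 + (2)·R1
REF = 
  [ -1,   2,  -2,   2]
  [  0,  -8,   6,  -2]
  [  0,   0,   0,   0]
Pivot columns: 1, 2 → 2 pivots.

rank(A) = 2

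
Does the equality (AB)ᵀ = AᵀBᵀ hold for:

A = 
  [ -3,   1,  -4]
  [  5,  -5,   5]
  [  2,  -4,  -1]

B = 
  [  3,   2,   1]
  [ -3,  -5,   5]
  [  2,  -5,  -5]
No

(AB)ᵀ = 
  [-20,  40,  16]
  [  9,  10,  29]
  [ 22, -45, -13]

AᵀBᵀ = 
  [  3,  -6, -41]
  [-11,   2,  47]
  [ -3, -18, -28]

The two matrices differ, so (AB)ᵀ ≠ AᵀBᵀ in general. The correct identity is (AB)ᵀ = BᵀAᵀ.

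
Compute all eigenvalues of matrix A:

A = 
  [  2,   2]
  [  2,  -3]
λ = (-1 + √41)/2, (-1 - √41)/2  (≈ 2.702, -3.702)

tr(A) = -1, det(A) = -10
Characteristic polynomial: λ² - tr(A)λ + det(A) = λ² + λ - 10
λ² + λ - 10 = 0  ⇒  λ = (-1 ± √((1)² - 4·(-10)))/2 = (-1 ± √(41))/2
  = (-1 + √41)/2,  (-1 - √41)/2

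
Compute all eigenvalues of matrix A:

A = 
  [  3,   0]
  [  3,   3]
λ = 3, 3

tr(A) = 6, det(A) = 9
Characteristic polynomial: λ² - tr(A)λ + det(A) = λ² - 6λ + 9
λ² - 6λ + 9 = (λ - 3)²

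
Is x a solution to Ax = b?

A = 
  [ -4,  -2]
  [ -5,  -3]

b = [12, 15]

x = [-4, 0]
No

Ax = [16, 20] ≠ b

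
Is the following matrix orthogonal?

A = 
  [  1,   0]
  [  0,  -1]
Yes

AᵀA = 
  [  1,   0]
  [  0,   1]
= I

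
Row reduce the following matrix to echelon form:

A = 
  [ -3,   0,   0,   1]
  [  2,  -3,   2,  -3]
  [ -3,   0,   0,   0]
Row operations:
R2 → R2 + (2/3)·R1
R3 → R3 - (1)·R1

Resulting echelon form:
REF = 
  [  -3,    0,    0,    1]
  [   0,   -3,    2, -7/3]
  [   0,    0,    0,   -1]

Rank = 3 (number of non-zero pivot rows).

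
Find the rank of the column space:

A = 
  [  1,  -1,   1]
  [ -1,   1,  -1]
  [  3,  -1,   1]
Row reduce:
R2 → R2 + (1)·R1
R3 → R3 - (3)·R1
Swap R2 ↔ R3
REF = 
  [  1,  -1,   1]
  [  0,   2,  -2]
  [  0,   0,   0]
Pivot columns: 1, 2 → 2 pivots.
dim(Col(A)) = number of pivot columns = 2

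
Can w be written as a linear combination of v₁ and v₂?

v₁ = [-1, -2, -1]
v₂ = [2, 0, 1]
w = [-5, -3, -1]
No

Form the augmented matrix and row-reduce:
[v₁|v₂|w] = 
  [ -1,   2,  -5]
  [ -2,   0,  -3]
  [ -1,   1,  -1]
R2 → R2 - (2)·R1
R3 → R3 - (1)·R1
R3 → R3 - (1/4)·R2
REF = 
  [ -1,   2,  -5]
  [  0,  -4,   7]
  [  0,   0, 9/4]

Row 3 reads [0 0 | 9/4], i.e. 0 = 9/4, so the system is inconsistent and w ∉ span{v₁, v₂}.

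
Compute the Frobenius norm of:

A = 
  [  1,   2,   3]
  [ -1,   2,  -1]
||A||_F = 4.472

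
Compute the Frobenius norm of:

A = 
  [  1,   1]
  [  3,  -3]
||A||_F = 4.472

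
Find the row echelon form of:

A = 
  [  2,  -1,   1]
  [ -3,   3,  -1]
Row operations:
R2 → R2 + (3/2)·R1

Resulting echelon form:
REF = 
  [  2,  -1,   1]
  [  0, 3/2, 1/2]

Rank = 2 (number of non-zero pivot rows).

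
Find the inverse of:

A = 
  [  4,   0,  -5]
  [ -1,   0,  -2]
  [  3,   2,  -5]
det(A) = (4)·((0)(-5) - (-2)(2)) - (0)·((-1)(-5) - (-2)(3)) + (-5)·((-1)(2) - (0)(3))
  = (4)(4) - (0)(11) + (-5)(-2)
  = 26
det(A) = 26 ≠ 0, so A is invertible.

Cofactors Cᵢⱼ = (-1)ⁱ⁺ʲ·Mᵢⱼ:
C = 
  [  4, -11,  -2]
  [-10,  -5,  -8]
  [  0,  13,   0]

adj(A) = Cᵀ:
adj(A) = 
  [  4, -10,   0]
  [-11,  -5,  13]
  [ -2,  -8,   0]

A⁻¹ = (1/26) · adj(A):
A⁻¹ = 
  [  2/13,  -5/13,      0]
  [-11/26,  -5/26,    1/2]
  [ -1/13,  -4/13,      0]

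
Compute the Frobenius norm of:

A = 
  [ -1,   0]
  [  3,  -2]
||A||_F = 3.742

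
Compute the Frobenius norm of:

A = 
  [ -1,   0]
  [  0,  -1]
||A||_F = 1.414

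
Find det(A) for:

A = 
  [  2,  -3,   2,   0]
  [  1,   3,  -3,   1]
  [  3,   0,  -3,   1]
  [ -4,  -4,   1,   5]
Cofactor expansion along row 1: det(A) = a₁₁M₁₁ - a₁₂M₁₂ + a₁₃M₁₃ - a₁₄M₁₄

M₁₁ = det[[3, -3, 1]; [0, -3, 1]; [-4, 1, 5]]
  = (3)·((-3)(5) - (1)(1)) - (-3)·((0)(5) - (1)(-4)) + (1)·((0)(1) - (-3)(-4))
  = (3)(-16) - (-3)(4) + (1)(-12)
  = -48
M₁₂ = det[[1, -3, 1]; [3, -3, 1]; [-4, 1, 5]]
  = (1)·((-3)(5) - (1)(1)) - (-3)·((3)(5) - (1)(-4)) + (1)·((3)(1) - (-3)(-4))
  = (1)(-16) - (-3)(19) + (1)(-9)
  = 32
M₁₃ = det[[1, 3, 1]; [3, 0, 1]; [-4, -4, 5]]
  = (1)·((0)(5) - (1)(-4)) - (3)·((3)(5) - (1)(-4)) + (1)·((3)(-4) - (0)(-4))
  = (1)(4) - (3)(19) + (1)(-12)
  = -65
M₁₄ = det[[1, 3, -3]; [3, 0, -3]; [-4, -4, 1]]
  = (1)·((0)(1) - (-3)(-4)) - (3)·((3)(1) - (-3)(-4)) + (-3)·((3)(-4) - (0)(-4))
  = (1)(-12) - (3)(-9) + (-3)(-12)
  = 51

det(A) = (2)(-48) - (-3)(32) + (2)(-65) - (0)(51) = -130

det(A) = -130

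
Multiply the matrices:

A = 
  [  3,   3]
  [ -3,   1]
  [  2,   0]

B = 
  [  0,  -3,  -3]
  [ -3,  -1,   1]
AB = 
  [ -9, -12,  -6]
  [ -3,   8,  10]
  [  0,  -6,  -6]

A is 3×2 and B is 2×3, so AB is 3×3. Each entry is (row of A)·(column of B):
AB[1,1] = (3)(0) + (3)(-3) = -9
AB[1,2] = (3)(-3) + (3)(-1) = -12
AB[1,3] = (3)(-3) + (3)(1) = -6
AB[2,1] = (-3)(0) + (1)(-3) = -3
AB[2,2] = (-3)(-3) + (1)(-1) = 8
AB[2,3] = (-3)(-3) + (1)(1) = 10
AB[3,1] = (2)(0) + (0)(-3) = 0
AB[3,2] = (2)(-3) + (0)(-1) = -6
AB[3,3] = (2)(-3) + (0)(1) = -6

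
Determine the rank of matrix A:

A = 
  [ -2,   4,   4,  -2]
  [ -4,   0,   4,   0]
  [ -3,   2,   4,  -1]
Row reduce:
R2 → R2 - (2)·R1
R3 → R3 - (3/2)·R1
R3 → R3 - (1/2)·R2
REF = 
  [ -2,   4,   4,  -2]
  [  0,  -8,  -4,   4]
  [  0,   0,   0,   0]
Pivot columns: 1, 2 → 2 pivots.

rank(A) = 2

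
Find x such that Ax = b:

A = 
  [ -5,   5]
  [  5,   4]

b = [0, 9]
Row reduce the augmented matrix [A|b]:
R2 → R2 + (1)·R1
REF = 
  [ -5,   5,   0]
  [  0,   9,   9]

Back-substitution:
x₂ = 9 / 9 = 1
x₁ = (0 - (5)(1)) / (-5) = 1

x = [1, 1]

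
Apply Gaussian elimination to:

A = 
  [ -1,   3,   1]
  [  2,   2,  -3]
Row operations:
R2 → R2 + (2)·R1

Resulting echelon form:
REF = 
  [ -1,   3,   1]
  [  0,   8,  -1]

Rank = 2 (number of non-zero pivot rows).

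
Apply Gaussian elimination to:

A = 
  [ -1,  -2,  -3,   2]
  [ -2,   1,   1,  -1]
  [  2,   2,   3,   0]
Row operations:
R2 → R2 - (2)·R1
R3 → R3 + (2)·R1
R3 → R3 + (2/5)·R2

Resulting echelon form:
REF = 
  [  -1,   -2,   -3,    2]
  [   0,    5,    7,   -5]
  [   0,    0, -1/5,    2]

Rank = 3 (number of non-zero pivot rows).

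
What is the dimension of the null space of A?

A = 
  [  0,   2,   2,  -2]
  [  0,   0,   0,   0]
nullity(A) = 3

Row reduce:
(no row operations needed)
REF = 
  [  0,   2,   2,  -2]
  [  0,   0,   0,   0]
Pivot columns: 2 → 1 pivot.
rank(A) = 1, so nullity(A) = 4 - 1 = 3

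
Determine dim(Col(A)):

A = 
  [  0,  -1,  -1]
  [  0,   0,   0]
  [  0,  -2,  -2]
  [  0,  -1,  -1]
Row reduce:
R3 → R3 - (2)·R1
R4 → R4 - (1)·R1
REF = 
  [  0,  -1,  -1]
  [  0,   0,   0]
  [  0,   0,   0]
  [  0,   0,   0]
Pivot columns: 2 → 1 pivot.
dim(Col(A)) = number of pivot columns = 1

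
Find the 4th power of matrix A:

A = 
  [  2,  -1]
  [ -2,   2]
A^4 = 
  [ 68, -48]
  [-96,  68]

A² = A·A:
A²[1,1] = (2)(2) + (-1)(-2) = 6
A²[1,2] = (2)(-1) + (-1)(2) = -4
A²[2,1] = (-2)(2) + (2)(-2) = -8
A²[2,2] = (-2)(-1) + (2)(2) = 6
A² = 
  [  6,  -4]
  [ -8,   6]

A^3 = A^2·A:
A^3[1,1] = (6)(2) + (-4)(-2) = 20
A^3[1,2] = (6)(-1) + (-4)(2) = -14
A^3[2,1] = (-8)(2) + (6)(-2) = -28
A^3[2,2] = (-8)(-1) + (6)(2) = 20
A^3 = 
  [ 20, -14]
  [-28,  20]

A^4 = A^3·A:
A^4[1,1] = (20)(2) + (-14)(-2) = 68
A^4[1,2] = (20)(-1) + (-14)(2) = -48
A^4[2,1] = (-28)(2) + (20)(-2) = -96
A^4[2,2] = (-28)(-1) + (20)(2) = 68
A^4 = 
  [ 68, -48]
  [-96,  68]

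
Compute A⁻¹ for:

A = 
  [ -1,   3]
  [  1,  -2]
det(A) = (-1)(-2) - (3)(1) = -1
For a 2×2 matrix, A⁻¹ = (1/det(A)) · [[d, -b], [-c, a]]
    = (-1) · [[-2, -3], [-1, -1]]

A⁻¹ = 
  [  2,   3]
  [  1,   1]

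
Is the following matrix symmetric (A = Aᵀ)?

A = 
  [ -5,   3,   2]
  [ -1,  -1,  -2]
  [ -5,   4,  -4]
No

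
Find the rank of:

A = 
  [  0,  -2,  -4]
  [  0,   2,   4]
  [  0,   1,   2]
Row reduce:
R2 → R2 + (1)·R1
R3 → R3 + (1/2)·R1
REF = 
  [  0,  -2,  -4]
  [  0,   0,   0]
  [  0,   0,   0]
Pivot columns: 2 → 1 pivot.

rank(A) = 1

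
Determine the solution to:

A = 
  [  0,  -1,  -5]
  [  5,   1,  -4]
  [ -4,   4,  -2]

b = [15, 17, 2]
Row reduce the augmented matrix [A|b]:
Swap R1 ↔ R2
R3 → R3 + (4/5)·R1
R3 → R3 + (24/5)·R2
REF = 
  [     5,      1,     -4,     17]
  [     0,     -1,     -5,     15]
  [     0,      0, -146/5,  438/5]

Back-substitution:
x₃ = (438/5) / (-146/5) = -3
x₂ = (15 - (-5)(-3)) / (-1) = 0
x₁ = (17 - (1)(0) - (-4)(-3)) / 5 = 1

x = [1, 0, -3]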